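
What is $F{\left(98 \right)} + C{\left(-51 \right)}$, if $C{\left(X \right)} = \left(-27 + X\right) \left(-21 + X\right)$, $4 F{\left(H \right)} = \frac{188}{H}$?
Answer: $\frac{550415}{98} \approx 5616.5$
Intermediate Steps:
$F{\left(H \right)} = \frac{47}{H}$ ($F{\left(H \right)} = \frac{188 \frac{1}{H}}{4} = \frac{47}{H}$)
$F{\left(98 \right)} + C{\left(-51 \right)} = \frac{47}{98} + \left(567 + \left(-51\right)^{2} - -2448\right) = 47 \cdot \frac{1}{98} + \left(567 + 2601 + 2448\right) = \frac{47}{98} + 5616 = \frac{550415}{98}$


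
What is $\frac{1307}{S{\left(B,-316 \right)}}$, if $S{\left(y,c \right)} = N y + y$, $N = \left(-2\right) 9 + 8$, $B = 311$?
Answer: $- \frac{1307}{2799} \approx -0.46695$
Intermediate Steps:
$N = -10$ ($N = -18 + 8 = -10$)
$S{\left(y,c \right)} = - 9 y$ ($S{\left(y,c \right)} = - 10 y + y = - 9 y$)
$\frac{1307}{S{\left(B,-316 \right)}} = \frac{1307}{\left(-9\right) 311} = \frac{1307}{-2799} = 1307 \left(- \frac{1}{2799}\right) = - \frac{1307}{2799}$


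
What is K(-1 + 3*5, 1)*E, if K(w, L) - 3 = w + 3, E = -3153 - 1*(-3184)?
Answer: 620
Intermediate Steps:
E = 31 (E = -3153 + 3184 = 31)
K(w, L) = 6 + w (K(w, L) = 3 + (w + 3) = 3 + (3 + w) = 6 + w)
K(-1 + 3*5, 1)*E = (6 + (-1 + 3*5))*31 = (6 + (-1 + 15))*31 = (6 + 14)*31 = 20*31 = 620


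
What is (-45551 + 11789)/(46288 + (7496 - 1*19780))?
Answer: -16881/17002 ≈ -0.99288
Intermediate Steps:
(-45551 + 11789)/(46288 + (7496 - 1*19780)) = -33762/(46288 + (7496 - 19780)) = -33762/(46288 - 12284) = -33762/34004 = -33762*1/34004 = -16881/17002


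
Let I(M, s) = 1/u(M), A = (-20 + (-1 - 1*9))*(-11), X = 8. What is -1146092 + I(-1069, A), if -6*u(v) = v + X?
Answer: -1216003606/1061 ≈ -1.1461e+6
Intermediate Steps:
A = 330 (A = (-20 + (-1 - 9))*(-11) = (-20 - 10)*(-11) = -30*(-11) = 330)
u(v) = -4/3 - v/6 (u(v) = -(v + 8)/6 = -(8 + v)/6 = -4/3 - v/6)
I(M, s) = 1/(-4/3 - M/6)
-1146092 + I(-1069, A) = -1146092 - 6/(8 - 1069) = -1146092 - 6/(-1061) = -1146092 - 6*(-1/1061) = -1146092 + 6/1061 = -1216003606/1061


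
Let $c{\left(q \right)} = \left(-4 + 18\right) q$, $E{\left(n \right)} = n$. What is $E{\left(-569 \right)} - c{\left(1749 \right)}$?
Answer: $-25055$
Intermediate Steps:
$c{\left(q \right)} = 14 q$
$E{\left(-569 \right)} - c{\left(1749 \right)} = -569 - 14 \cdot 1749 = -569 - 24486 = -25055$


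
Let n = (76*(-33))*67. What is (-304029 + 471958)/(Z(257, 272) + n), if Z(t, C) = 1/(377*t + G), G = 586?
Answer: -16368879275/16379309099 ≈ -0.99936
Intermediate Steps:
n = -168036 (n = -2508*67 = -168036)
Z(t, C) = 1/(586 + 377*t) (Z(t, C) = 1/(377*t + 586) = 1/(586 + 377*t))
(-304029 + 471958)/(Z(257, 272) + n) = (-304029 + 471958)/(1/(586 + 377*257) - 168036) = 167929/(1/(586 + 96889) - 168036) = 167929/(1/97475 - 168036) = 167929/(-16379309099/97475) = 167929*(-97475/16379309099) = -16368879275/16379309099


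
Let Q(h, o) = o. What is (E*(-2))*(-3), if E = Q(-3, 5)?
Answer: 30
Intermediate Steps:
E = 5
(E*(-2))*(-3) = (5*(-2))*(-3) = -10*(-3) = 30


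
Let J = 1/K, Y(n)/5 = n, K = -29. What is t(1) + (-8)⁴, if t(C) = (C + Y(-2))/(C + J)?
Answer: 114427/28 ≈ 4086.7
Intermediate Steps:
Y(n) = 5*n
J = -1/29 (J = 1/(-29) = -1/29 ≈ -0.034483)
t(C) = (-10 + C)/(-1/29 + C) (t(C) = (C + 5*(-2))/(C - 1/29) = (C - 10)/(-1/29 + C) = (-10 + C)/(-1/29 + C))
t(1) + (-8)⁴ = 29*(-10 + 1)/(-1 + 29*1) + (-8)⁴ = 29*(-9)/(-1 + 29) + 4096 = 29*(-9)/28 + 4096 = 29*(1/28)*(-9) + 4096 = -261/28 + 4096 = 114427/28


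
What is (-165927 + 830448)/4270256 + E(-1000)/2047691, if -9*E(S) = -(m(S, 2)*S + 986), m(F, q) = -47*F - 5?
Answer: -188429867208485/78697483010064 ≈ -2.3944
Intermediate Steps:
m(F, q) = -5 - 47*F
E(S) = 986/9 + S*(-5 - 47*S)/9 (E(S) = -(-1)*((-5 - 47*S)*S + 986)/9 = -(-1)*(S*(-5 - 47*S) + 986)/9 = -(-1)*(986 + S*(-5 - 47*S))/9 = -(-986 - S*(-5 - 47*S))/9 = 986/9 + S*(-5 - 47*S)/9)
(-165927 + 830448)/4270256 + E(-1000)/2047691 = (-165927 + 830448)/4270256 + (986/9 - ⅑*(-1000)*(5 + 47*(-1000)))/2047691 = 664521*(1/4270256) + (986/9 - ⅑*(-1000)*(5 - 47000))*(1/2047691) = 664521/4270256 + (986/9 - ⅑*(-1000)*(-46995))*(1/2047691) = 664521/4270256 + (986/9 - 15665000/3)*(1/2047691) = 664521/4270256 - 46994014/9*1/2047691 = 664521/4270256 - 46994014/18429219 = -188429867208485/78697483010064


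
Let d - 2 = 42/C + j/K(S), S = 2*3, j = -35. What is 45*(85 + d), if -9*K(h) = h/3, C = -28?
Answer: 10935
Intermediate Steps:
S = 6
K(h) = -h/27 (K(h) = -h/(9*3) = -h/27)
d = 158 (d = 2 + (42/(-28) - 35/((-1/27*6))) = 2 + (42*(-1/28) - 35/(-2/9)) = 2 + (-3/2 - 35*(-9/2)) = 2 + (-3/2 + 315/2) = 2 + 156 = 158)
45*(85 + d) = 45*(85 + 158) = 45*243 = 10935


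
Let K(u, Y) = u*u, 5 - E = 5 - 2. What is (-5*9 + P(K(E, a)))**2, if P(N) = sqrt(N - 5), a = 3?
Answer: (45 - I)**2 ≈ 2024.0 - 90.0*I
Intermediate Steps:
E = 2 (E = 5 - (5 - 2) = 5 - 1*3 = 5 - 3 = 2)
K(u, Y) = u**2
P(N) = sqrt(-5 + N)
(-5*9 + P(K(E, a)))**2 = (-5*9 + sqrt(-5 + 2**2))**2 = (-45 + sqrt(-5 + 4))**2 = (-45 + sqrt(-1))**2 = (-45 + I)**2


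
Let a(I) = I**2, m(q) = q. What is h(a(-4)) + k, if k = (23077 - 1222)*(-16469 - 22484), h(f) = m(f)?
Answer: -851317799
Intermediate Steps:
h(f) = f
k = -851317815 (k = 21855*(-38953) = -851317815)
h(a(-4)) + k = (-4)**2 - 851317815 = 16 - 851317815 = -851317799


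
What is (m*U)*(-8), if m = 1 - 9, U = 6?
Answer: 384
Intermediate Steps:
m = -8
(m*U)*(-8) = -8*6*(-8) = -48*(-8) = 384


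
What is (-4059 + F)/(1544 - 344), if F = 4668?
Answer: 203/400 ≈ 0.50750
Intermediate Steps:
(-4059 + F)/(1544 - 344) = (-4059 + 4668)/(1544 - 344) = 609/1200 = 609*(1/1200) = 203/400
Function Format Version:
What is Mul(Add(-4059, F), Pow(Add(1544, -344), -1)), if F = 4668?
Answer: Rational(203, 400) ≈ 0.50750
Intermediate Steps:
Mul(Add(-4059, F), Pow(Add(1544, -344), -1)) = Mul(Add(-4059, 4668), Pow(Add(1544, -344), -1)) = Mul(609, Pow(1200, -1)) = Mul(609, Rational(1, 1200)) = Rational(203, 400)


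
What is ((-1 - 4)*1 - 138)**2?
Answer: 20449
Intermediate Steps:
((-1 - 4)*1 - 138)**2 = (-5*1 - 138)**2 = (-5 - 138)**2 = (-143)**2 = 20449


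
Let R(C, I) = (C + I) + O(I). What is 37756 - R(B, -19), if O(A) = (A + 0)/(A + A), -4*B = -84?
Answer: 75507/2 ≈ 37754.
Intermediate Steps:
B = 21 (B = -¼*(-84) = 21)
O(A) = ½ (O(A) = A/((2*A)) = A*(1/(2*A)) = ½)
R(C, I) = ½ + C + I (R(C, I) = (C + I) + ½ = ½ + C + I)
37756 - R(B, -19) = 37756 - (½ + 21 - 19) = 37756 - 1*5/2 = 37756 - 5/2 = 75507/2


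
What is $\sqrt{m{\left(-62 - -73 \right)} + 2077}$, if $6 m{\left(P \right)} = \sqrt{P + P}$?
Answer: $\frac{\sqrt{74772 + 6 \sqrt{22}}}{6} \approx 45.583$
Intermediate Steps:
$m{\left(P \right)} = \frac{\sqrt{2} \sqrt{P}}{6}$ ($m{\left(P \right)} = \frac{\sqrt{P + P}}{6} = \frac{\sqrt{2 P}}{6} = \frac{\sqrt{2} \sqrt{P}}{6}$)
$\sqrt{m{\left(-62 - -73 \right)} + 2077} = \sqrt{\frac{\sqrt{2} \sqrt{-62 - -73}}{6} + 2077} = \sqrt{\frac{\sqrt{2} \sqrt{-62 + 73}}{6} + 2077} = \sqrt{\frac{\sqrt{2} \sqrt{11}}{6} + 2077} = \sqrt{\frac{\sqrt{22}}{6} + 2077} = \sqrt{2077 + \frac{\sqrt{22}}{6}}$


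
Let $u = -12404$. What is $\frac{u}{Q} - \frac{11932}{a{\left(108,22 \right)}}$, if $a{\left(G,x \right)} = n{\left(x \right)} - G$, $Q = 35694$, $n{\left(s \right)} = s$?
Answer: $\frac{106208516}{767421} \approx 138.4$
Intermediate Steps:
$a{\left(G,x \right)} = x - G$
$\frac{u}{Q} - \frac{11932}{a{\left(108,22 \right)}} = - \frac{12404}{35694} - \frac{11932}{22 - 108} = \left(-12404\right) \frac{1}{35694} - \frac{11932}{22 - 108} = - \frac{6202}{17847} - \frac{11932}{-86} = - \frac{6202}{17847} - - \frac{5966}{43} = - \frac{6202}{17847} + \frac{5966}{43} = \frac{106208516}{767421}$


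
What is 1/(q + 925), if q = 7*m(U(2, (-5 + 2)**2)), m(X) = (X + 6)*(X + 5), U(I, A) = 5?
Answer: 1/1695 ≈ 0.00058997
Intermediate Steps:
m(X) = (5 + X)*(6 + X) (m(X) = (6 + X)*(5 + X) = (5 + X)*(6 + X))
q = 770 (q = 7*(30 + 5**2 + 11*5) = 7*(30 + 25 + 55) = 7*110 = 770)
1/(q + 925) = 1/(770 + 925) = 1/1695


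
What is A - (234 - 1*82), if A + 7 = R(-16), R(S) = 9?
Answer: -150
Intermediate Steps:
A = 2 (A = -7 + 9 = 2)
A - (234 - 1*82) = 2 - (234 - 1*82) = 2 - (234 - 82) = 2 - 1*152 = 2 - 152 = -150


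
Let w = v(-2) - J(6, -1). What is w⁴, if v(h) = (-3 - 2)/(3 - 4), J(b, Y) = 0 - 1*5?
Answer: 10000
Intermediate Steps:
J(b, Y) = -5 (J(b, Y) = 0 - 5 = -5)
v(h) = 5 (v(h) = -5/(-1) = -5*(-1) = 5)
w = 10 (w = 5 - 1*(-5) = 5 + 5 = 10)
w⁴ = 10⁴ = 10000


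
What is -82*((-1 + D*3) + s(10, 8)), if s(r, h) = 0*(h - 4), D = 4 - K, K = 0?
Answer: -902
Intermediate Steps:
D = 4 (D = 4 - 1*0 = 4 + 0 = 4)
s(r, h) = 0 (s(r, h) = 0*(-4 + h) = 0)
-82*((-1 + D*3) + s(10, 8)) = -82*((-1 + 4*3) + 0) = -82*((-1 + 12) + 0) = -82*(11 + 0) = -82*11 = -902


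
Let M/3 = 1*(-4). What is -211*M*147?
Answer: 372204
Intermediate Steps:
M = -12 (M = 3*(1*(-4)) = 3*(-4) = -12)
-211*M*147 = -211*(-12)*147 = 2532*147 = 372204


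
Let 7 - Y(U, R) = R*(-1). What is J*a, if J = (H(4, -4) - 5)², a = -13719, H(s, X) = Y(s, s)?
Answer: -493884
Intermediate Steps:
Y(U, R) = 7 + R (Y(U, R) = 7 - R*(-1) = 7 - (-1)*R = 7 + R)
H(s, X) = 7 + s
J = 36 (J = ((7 + 4) - 5)² = (11 - 5)² = 6² = 36)
J*a = 36*(-13719) = -493884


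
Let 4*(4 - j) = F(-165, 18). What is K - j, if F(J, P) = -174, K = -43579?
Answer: -87253/2 ≈ -43627.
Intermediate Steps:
j = 95/2 (j = 4 - ¼*(-174) = 4 + 87/2 = 95/2 ≈ 47.500)
K - j = -43579 - 1*95/2 = -43579 - 95/2 = -87253/2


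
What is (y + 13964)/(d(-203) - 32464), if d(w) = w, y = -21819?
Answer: 7855/32667 ≈ 0.24046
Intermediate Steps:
(y + 13964)/(d(-203) - 32464) = (-21819 + 13964)/(-203 - 32464) = -7855/(-32667) = -7855*(-1/32667) = 7855/32667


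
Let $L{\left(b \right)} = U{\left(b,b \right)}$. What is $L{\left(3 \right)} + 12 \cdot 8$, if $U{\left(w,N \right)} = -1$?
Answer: $95$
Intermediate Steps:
$L{\left(b \right)} = -1$
$L{\left(3 \right)} + 12 \cdot 8 = -1 + 12 \cdot 8 = -1 + 96 = 95$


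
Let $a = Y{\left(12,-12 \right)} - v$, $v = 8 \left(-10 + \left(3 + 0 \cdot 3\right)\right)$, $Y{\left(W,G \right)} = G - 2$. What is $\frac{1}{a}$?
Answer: $\frac{1}{42} \approx 0.02381$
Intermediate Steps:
$Y{\left(W,G \right)} = -2 + G$ ($Y{\left(W,G \right)} = G - 2 = -2 + G$)
$v = -56$ ($v = 8 \left(-10 + \left(3 + 0\right)\right) = 8 \left(-10 + 3\right) = 8 \left(-7\right) = -56$)
$a = 42$ ($a = \left(-2 - 12\right) - -56 = -14 + 56 = 42$)
$\frac{1}{a} = \frac{1}{42}$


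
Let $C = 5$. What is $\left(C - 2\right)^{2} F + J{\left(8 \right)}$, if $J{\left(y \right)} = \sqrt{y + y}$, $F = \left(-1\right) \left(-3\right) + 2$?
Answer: $49$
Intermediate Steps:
$F = 5$ ($F = 3 + 2 = 5$)
$J{\left(y \right)} = \sqrt{2} \sqrt{y}$ ($J{\left(y \right)} = \sqrt{2 y} = \sqrt{2} \sqrt{y}$)
$\left(C - 2\right)^{2} F + J{\left(8 \right)} = \left(5 - 2\right)^{2} \cdot 5 + \sqrt{2} \sqrt{8} = 3^{2} \cdot 5 + \sqrt{2} \cdot 2 \sqrt{2} = 9 \cdot 5 + 4 = 45 + 4 = 49$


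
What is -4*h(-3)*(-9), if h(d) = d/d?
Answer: 36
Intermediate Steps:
h(d) = 1
-4*h(-3)*(-9) = -4*1*(-9) = -4*(-9) = 36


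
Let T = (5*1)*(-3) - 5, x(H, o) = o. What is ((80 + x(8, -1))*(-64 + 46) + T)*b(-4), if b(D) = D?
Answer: 5768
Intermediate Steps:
T = -20 (T = 5*(-3) - 5 = -15 - 5 = -20)
((80 + x(8, -1))*(-64 + 46) + T)*b(-4) = ((80 - 1)*(-64 + 46) - 20)*(-4) = (79*(-18) - 20)*(-4) = (-1422 - 20)*(-4) = -1442*(-4) = 5768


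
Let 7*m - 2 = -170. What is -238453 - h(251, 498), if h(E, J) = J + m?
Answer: -238927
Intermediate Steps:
m = -24 (m = 2/7 + (⅐)*(-170) = 2/7 - 170/7 = -24)
h(E, J) = -24 + J (h(E, J) = J - 24 = -24 + J)
-238453 - h(251, 498) = -238453 - (-24 + 498) = -238453 - 1*474 = -238453 - 474 = -238927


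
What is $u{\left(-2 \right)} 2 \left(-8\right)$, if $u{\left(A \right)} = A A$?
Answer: $-64$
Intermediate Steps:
$u{\left(A \right)} = A^{2}$
$u{\left(-2 \right)} 2 \left(-8\right) = \left(-2\right)^{2} \cdot 2 \left(-8\right) = 4 \cdot 2 \left(-8\right) = 8 \left(-8\right) = -64$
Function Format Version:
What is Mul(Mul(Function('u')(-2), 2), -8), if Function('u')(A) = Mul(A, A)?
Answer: -64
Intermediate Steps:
Function('u')(A) = Pow(A, 2)
Mul(Mul(Function('u')(-2), 2), -8) = Mul(Mul(Pow(-2, 2), 2), -8) = Mul(Mul(4, 2), -8) = Mul(8, -8) = -64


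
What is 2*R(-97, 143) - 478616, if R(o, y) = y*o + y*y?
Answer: -465460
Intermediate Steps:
R(o, y) = y**2 + o*y (R(o, y) = o*y + y**2 = y**2 + o*y)
2*R(-97, 143) - 478616 = 2*(143*(-97 + 143)) - 478616 = 2*(143*46) - 478616 = 2*6578 - 478616 = 13156 - 478616 = -465460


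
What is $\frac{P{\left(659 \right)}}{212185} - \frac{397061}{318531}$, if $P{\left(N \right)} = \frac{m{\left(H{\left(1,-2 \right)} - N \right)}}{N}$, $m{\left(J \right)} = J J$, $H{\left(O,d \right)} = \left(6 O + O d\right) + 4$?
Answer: $- \frac{55386012123484}{44540162654865} \approx -1.2435$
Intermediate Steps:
$H{\left(O,d \right)} = 4 + 6 O + O d$
$m{\left(J \right)} = J^{2}$
$P{\left(N \right)} = \frac{\left(8 - N\right)^{2}}{N}$ ($P{\left(N \right)} = \frac{\left(\left(4 + 6 \cdot 1 + 1 \left(-2\right)\right) - N\right)^{2}}{N} = \frac{\left(\left(4 + 6 - 2\right) - N\right)^{2}}{N} = \frac{\left(8 - N\right)^{2}}{N}$)
$\frac{P{\left(659 \right)}}{212185} - \frac{397061}{318531} = \frac{\frac{1}{659} \left(-8 + 659\right)^{2}}{212185} - \frac{397061}{318531} = \frac{651^{2}}{659} \cdot \frac{1}{212185} - \frac{397061}{318531} = \frac{1}{659} \cdot 423801 \cdot \frac{1}{212185} - \frac{397061}{318531} = \frac{423801}{659} \cdot \frac{1}{212185} - \frac{397061}{318531} = \frac{423801}{139829915} - \frac{397061}{318531} = - \frac{55386012123484}{44540162654865}$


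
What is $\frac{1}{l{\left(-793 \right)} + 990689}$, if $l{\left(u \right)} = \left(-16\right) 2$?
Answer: $\frac{1}{990657} \approx 1.0094 \cdot 10^{-6}$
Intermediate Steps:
$l{\left(u \right)} = -32$
$\frac{1}{l{\left(-793 \right)} + 990689} = \frac{1}{-32 + 990689} = \frac{1}{990657}$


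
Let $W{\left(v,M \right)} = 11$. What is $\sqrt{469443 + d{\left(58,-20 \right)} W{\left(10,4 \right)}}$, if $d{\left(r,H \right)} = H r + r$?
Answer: $\sqrt{457321} \approx 676.25$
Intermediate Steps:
$d{\left(r,H \right)} = r + H r$
$\sqrt{469443 + d{\left(58,-20 \right)} W{\left(10,4 \right)}} = \sqrt{469443 + 58 \left(1 - 20\right) 11} = \sqrt{469443 + 58 \left(-19\right) 11} = \sqrt{469443 - 12122} = \sqrt{457321}$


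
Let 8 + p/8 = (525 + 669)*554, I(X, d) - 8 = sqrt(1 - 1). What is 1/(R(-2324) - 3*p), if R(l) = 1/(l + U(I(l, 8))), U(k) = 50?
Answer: -2274/36100277569 ≈ -6.2991e-8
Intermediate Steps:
I(X, d) = 8 (I(X, d) = 8 + sqrt(1 - 1) = 8 + sqrt(0) = 8 + 0 = 8)
p = 5291744 (p = -64 + 8*((525 + 669)*554) = -64 + 8*(1194*554) = -64 + 8*661476 = -64 + 5291808 = 5291744)
R(l) = 1/(50 + l) (R(l) = 1/(l + 50) = 1/(50 + l))
1/(R(-2324) - 3*p) = 1/(1/(50 - 2324) - 3*5291744) = 1/(1/(-2274) - 15875232) = 1/(-1/2274 - 15875232) = 1/(-36100277569/2274) = -2274/36100277569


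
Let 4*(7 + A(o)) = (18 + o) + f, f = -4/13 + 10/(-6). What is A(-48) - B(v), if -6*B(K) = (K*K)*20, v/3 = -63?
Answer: 18572581/156 ≈ 1.1906e+5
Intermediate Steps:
f = -77/39 (f = -4*1/13 + 10*(-⅙) = -4/13 - 5/3 = -77/39 ≈ -1.9744)
A(o) = -467/156 + o/4 (A(o) = -7 + ((18 + o) - 77/39)/4 = -7 + (625/39 + o)/4 = -7 + (625/156 + o/4) = -467/156 + o/4)
v = -189 (v = 3*(-63) = -189)
B(K) = -10*K²/3 (B(K) = -K*K*20/6 = -K²*20/6 = -10*K²/3)
A(-48) - B(v) = (-467/156 + (¼)*(-48)) - (-10)*(-189)²/3 = (-467/156 - 12) - (-10)*35721/3 = -2339/156 - 1*(-119070) = -2339/156 + 119070 = 18572581/156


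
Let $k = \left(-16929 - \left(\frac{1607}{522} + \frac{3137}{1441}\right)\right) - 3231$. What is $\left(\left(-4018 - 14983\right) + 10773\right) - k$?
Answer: $\frac{8979227465}{752202} \approx 11937.0$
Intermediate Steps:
$k = - \frac{15168345521}{752202}$ ($k = \left(-16929 - \frac{3953201}{752202}\right) - 3231 = - \frac{12737980859}{752202} - 3231 = - \frac{15168345521}{752202} \approx -20165.0$)
$\left(\left(-4018 - 14983\right) + 10773\right) - k = \left(\left(-4018 - 14983\right) + 10773\right) - - \frac{15168345521}{752202} = \left(-19001 + 10773\right) + \frac{15168345521}{752202} = -8228 + \frac{15168345521}{752202} = \frac{8979227465}{752202}$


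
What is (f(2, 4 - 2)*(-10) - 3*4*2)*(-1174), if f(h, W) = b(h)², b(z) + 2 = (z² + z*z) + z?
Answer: 779536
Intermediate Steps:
b(z) = -2 + z + 2*z² (b(z) = -2 + ((z² + z*z) + z) = -2 + ((z² + z²) + z) = -2 + (2*z² + z) = -2 + (z + 2*z²) = -2 + z + 2*z²)
f(h, W) = (-2 + h + 2*h²)²
(f(2, 4 - 2)*(-10) - 3*4*2)*(-1174) = ((-2 + 2 + 2*2²)²*(-10) - 3*4*2)*(-1174) = ((-2 + 2 + 2*4)²*(-10) - 12*2)*(-1174) = ((-2 + 2 + 8)²*(-10) - 24)*(-1174) = (8²*(-10) - 24)*(-1174) = (64*(-10) - 24)*(-1174) = (-640 - 24)*(-1174) = -664*(-1174) = 779536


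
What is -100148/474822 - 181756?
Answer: -43150923790/237411 ≈ -1.8176e+5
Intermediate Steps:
-100148/474822 - 181756 = -100148*1/474822 - 181756 = -50074/237411 - 181756 = -43150923790/237411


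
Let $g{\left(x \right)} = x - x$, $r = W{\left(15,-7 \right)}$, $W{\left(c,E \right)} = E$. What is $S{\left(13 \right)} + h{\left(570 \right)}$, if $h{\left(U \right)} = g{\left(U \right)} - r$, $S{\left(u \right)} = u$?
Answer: $20$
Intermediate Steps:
$r = -7$
$g{\left(x \right)} = 0$
$h{\left(U \right)} = 7$ ($h{\left(U \right)} = 0 - -7 = 0 + 7 = 7$)
$S{\left(13 \right)} + h{\left(570 \right)} = 13 + 7 = 20$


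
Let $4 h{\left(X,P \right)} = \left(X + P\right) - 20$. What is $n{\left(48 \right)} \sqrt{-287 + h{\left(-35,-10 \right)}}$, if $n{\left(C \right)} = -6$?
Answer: $- 3 i \sqrt{1213} \approx - 104.48 i$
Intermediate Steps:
$h{\left(X,P \right)} = -5 + \frac{P}{4} + \frac{X}{4}$ ($h{\left(X,P \right)} = \frac{\left(X + P\right) - 20}{4} = \frac{\left(P + X\right) - 20}{4} = \frac{-20 + P + X}{4} = -5 + \frac{P}{4} + \frac{X}{4}$)
$n{\left(48 \right)} \sqrt{-287 + h{\left(-35,-10 \right)}} = - 6 \sqrt{-287 + \left(-5 + \frac{1}{4} \left(-10\right) + \frac{1}{4} \left(-35\right)\right)} = - 6 \sqrt{-287 - \frac{65}{4}} = - 6 \sqrt{- \frac{1213}{4}} = - 6 \frac{i \sqrt{1213}}{2} = - 3 i \sqrt{1213}$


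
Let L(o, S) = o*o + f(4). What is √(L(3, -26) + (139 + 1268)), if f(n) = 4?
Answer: 2*√355 ≈ 37.683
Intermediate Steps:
L(o, S) = 4 + o² (L(o, S) = o*o + 4 = o² + 4 = 4 + o²)
√(L(3, -26) + (139 + 1268)) = √((4 + 3²) + (139 + 1268)) = √((4 + 9) + 1407) = √(13 + 1407) = √1420 = 2*√355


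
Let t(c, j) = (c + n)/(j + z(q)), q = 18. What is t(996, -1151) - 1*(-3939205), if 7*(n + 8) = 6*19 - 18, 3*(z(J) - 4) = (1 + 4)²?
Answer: 23548562231/5978 ≈ 3.9392e+6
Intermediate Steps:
z(J) = 37/3 (z(J) = 4 + (1 + 4)²/3 = 4 + (⅓)*5² = 4 + (⅓)*25 = 4 + 25/3 = 37/3)
n = 40/7 (n = -8 + (6*19 - 18)/7 = -8 + (114 - 18)/7 = -8 + (⅐)*96 = -8 + 96/7 = 40/7 ≈ 5.7143)
t(c, j) = (40/7 + c)/(37/3 + j) (t(c, j) = (c + 40/7)/(j + 37/3) = (40/7 + c)/(37/3 + j))
t(996, -1151) - 1*(-3939205) = 3*(40 + 7*996)/(7*(37 + 3*(-1151))) - 1*(-3939205) = 3*(40 + 6972)/(7*(37 - 3453)) + 3939205 = (3/7)*7012/(-3416) + 3939205 = (3/7)*(-1/3416)*7012 + 3939205 = -5259/5978 + 3939205 = 23548562231/5978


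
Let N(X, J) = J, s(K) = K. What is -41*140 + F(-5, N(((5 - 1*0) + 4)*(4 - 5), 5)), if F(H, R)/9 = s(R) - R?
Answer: -5740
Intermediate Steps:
F(H, R) = 0 (F(H, R) = 9*(R - R) = 9*0 = 0)
-41*140 + F(-5, N(((5 - 1*0) + 4)*(4 - 5), 5)) = -41*140 + 0 = -5740 + 0 = -5740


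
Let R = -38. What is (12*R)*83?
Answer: -37848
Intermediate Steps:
(12*R)*83 = (12*(-38))*83 = -456*83 = -37848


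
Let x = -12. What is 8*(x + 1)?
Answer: -88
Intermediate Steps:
8*(x + 1) = 8*(-12 + 1) = 8*(-11) = -88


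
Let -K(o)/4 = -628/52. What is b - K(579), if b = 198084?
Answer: 2574464/13 ≈ 1.9804e+5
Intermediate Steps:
K(o) = 628/13 (K(o) = -(-2512)/52 = -4*(-157/13) = 628/13)
b - K(579) = 198084 - 1*628/13 = 198084 - 628/13 = 2574464/13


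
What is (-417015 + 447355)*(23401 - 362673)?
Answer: -10293512480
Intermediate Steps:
(-417015 + 447355)*(23401 - 362673) = 30340*(-339272) = -10293512480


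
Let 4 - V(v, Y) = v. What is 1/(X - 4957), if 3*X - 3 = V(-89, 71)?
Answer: -1/4925 ≈ -0.00020305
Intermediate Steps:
V(v, Y) = 4 - v
X = 32 (X = 1 + (4 - 1*(-89))/3 = 1 + (4 + 89)/3 = 1 + (1/3)*93 = 1 + 31 = 32)
1/(X - 4957) = 1/(32 - 4957) = 1/(-4925) = -1/4925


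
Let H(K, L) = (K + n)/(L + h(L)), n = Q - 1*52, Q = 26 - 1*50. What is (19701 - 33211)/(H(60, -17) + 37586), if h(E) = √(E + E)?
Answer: -5857815375/16297319141 + 7720*I*√34/16297319141 ≈ -0.35943 + 2.7621e-6*I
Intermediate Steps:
Q = -24 (Q = 26 - 50 = -24)
h(E) = √2*√E (h(E) = √(2*E) = √2*√E)
n = -76 (n = -24 - 1*52 = -24 - 52 = -76)
H(K, L) = (-76 + K)/(L + √2*√L) (H(K, L) = (K - 76)/(L + √2*√L) = (-76 + K)/(L + √2*√L))
(19701 - 33211)/(H(60, -17) + 37586) = (19701 - 33211)/((-76 + 60)/(-17 + √2*√(-17)) + 37586) = -13510/(-16/(-17 + √2*(I*√17)) + 37586) = -13510/(-16/(-17 + I*√34) + 37586) = -13510/(37586 - 16/(-17 + I*√34))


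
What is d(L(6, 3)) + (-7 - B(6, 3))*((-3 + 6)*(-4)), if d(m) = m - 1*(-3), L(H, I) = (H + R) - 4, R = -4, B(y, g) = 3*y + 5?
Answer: 361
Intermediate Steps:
B(y, g) = 5 + 3*y
L(H, I) = -8 + H (L(H, I) = (H - 4) - 4 = (-4 + H) - 4 = -8 + H)
d(m) = 3 + m (d(m) = m + 3 = 3 + m)
d(L(6, 3)) + (-7 - B(6, 3))*((-3 + 6)*(-4)) = (3 + (-8 + 6)) + (-7 - (5 + 3*6))*((-3 + 6)*(-4)) = (3 - 2) + (-7 - (5 + 18))*(3*(-4)) = 1 + (-7 - 1*23)*(-12) = 1 + (-7 - 23)*(-12) = 1 - 30*(-12) = 1 + 360 = 361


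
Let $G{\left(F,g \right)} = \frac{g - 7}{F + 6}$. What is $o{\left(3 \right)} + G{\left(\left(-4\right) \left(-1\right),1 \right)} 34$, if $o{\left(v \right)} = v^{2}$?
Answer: $- \frac{57}{5} \approx -11.4$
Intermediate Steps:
$G{\left(F,g \right)} = \frac{-7 + g}{6 + F}$
$o{\left(3 \right)} + G{\left(\left(-4\right) \left(-1\right),1 \right)} 34 = 3^{2} + \frac{-7 + 1}{6 - -4} \cdot 34 = 9 + \frac{1}{6 + 4} \left(-6\right) 34 = 9 + \frac{1}{10} \left(-6\right) 34 = 9 - \frac{102}{5} = - \frac{57}{5}$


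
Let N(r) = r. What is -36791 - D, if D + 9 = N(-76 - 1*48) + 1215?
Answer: -37873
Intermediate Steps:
D = 1082 (D = -9 + ((-76 - 1*48) + 1215) = -9 + ((-76 - 48) + 1215) = -9 + (-124 + 1215) = -9 + 1091 = 1082)
-36791 - D = -36791 - 1*1082 = -36791 - 1082 = -37873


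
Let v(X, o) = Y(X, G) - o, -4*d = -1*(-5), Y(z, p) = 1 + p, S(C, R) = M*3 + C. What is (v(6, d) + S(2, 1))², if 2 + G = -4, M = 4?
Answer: 1681/16 ≈ 105.06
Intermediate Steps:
G = -6 (G = -2 - 4 = -6)
S(C, R) = 12 + C (S(C, R) = 4*3 + C = 12 + C)
d = -5/4 (d = -(-1)*(-5)/4 = -¼*5 = -5/4 ≈ -1.2500)
v(X, o) = -5 - o (v(X, o) = (1 - 6) - o = -5 - o)
(v(6, d) + S(2, 1))² = ((-5 - 1*(-5/4)) + (12 + 2))² = ((-5 + 5/4) + 14)² = (-15/4 + 14)² = (41/4)² = 1681/16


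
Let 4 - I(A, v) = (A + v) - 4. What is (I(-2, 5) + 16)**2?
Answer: 441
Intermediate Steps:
I(A, v) = 8 - A - v (I(A, v) = 4 - ((A + v) - 4) = 4 - (-4 + A + v) = 4 + (4 - A - v) = 8 - A - v)
(I(-2, 5) + 16)**2 = ((8 - 1*(-2) - 1*5) + 16)**2 = ((8 + 2 - 5) + 16)**2 = (5 + 16)**2 = 21**2 = 441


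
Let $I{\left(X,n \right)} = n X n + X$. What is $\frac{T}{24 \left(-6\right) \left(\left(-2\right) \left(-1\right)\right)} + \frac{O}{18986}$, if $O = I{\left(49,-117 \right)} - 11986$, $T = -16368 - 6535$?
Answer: $\frac{312288835}{2733984} \approx 114.22$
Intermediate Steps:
$I{\left(X,n \right)} = X + X n^{2}$ ($I{\left(X,n \right)} = X n n + X = X n^{2} + X = X + X n^{2}$)
$T = -22903$ ($T = -16368 - 6535 = -22903$)
$O = 658824$ ($O = 49 \left(1 + \left(-117\right)^{2}\right) - 11986 = 49 \left(1 + 13689\right) - 11986 = 49 \cdot 13690 - 11986 = 670810 - 11986 = 658824$)
$\frac{T}{24 \left(-6\right) \left(\left(-2\right) \left(-1\right)\right)} + \frac{O}{18986} = - \frac{22903}{24 \left(-6\right) \left(\left(-2\right) \left(-1\right)\right)} + \frac{658824}{18986} = - \frac{22903}{\left(-144\right) 2} + 658824 \cdot \frac{1}{18986} = - \frac{22903}{-288} + \frac{329412}{9493} = \left(-22903\right) \left(- \frac{1}{288}\right) + \frac{329412}{9493} = \frac{22903}{288} + \frac{329412}{9493} = \frac{312288835}{2733984}$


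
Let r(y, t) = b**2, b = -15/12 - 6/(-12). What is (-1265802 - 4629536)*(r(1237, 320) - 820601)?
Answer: 38701735536083/8 ≈ 4.8377e+12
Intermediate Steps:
b = -3/4 (b = -15*1/12 - 6*(-1/12) = -5/4 + 1/2 = -3/4 ≈ -0.75000)
r(y, t) = 9/16 (r(y, t) = (-3/4)**2 = 9/16)
(-1265802 - 4629536)*(r(1237, 320) - 820601) = (-1265802 - 4629536)*(9/16 - 820601) = -5895338*(-13129607/16) = 38701735536083/8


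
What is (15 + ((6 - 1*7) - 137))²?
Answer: 15129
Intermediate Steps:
(15 + ((6 - 1*7) - 137))² = (15 + ((6 - 7) - 137))² = (15 + (-1 - 137))² = (15 - 138)² = (-123)² = 15129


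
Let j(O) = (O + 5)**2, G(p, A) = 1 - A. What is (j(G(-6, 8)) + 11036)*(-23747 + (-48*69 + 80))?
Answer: -297848160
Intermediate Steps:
j(O) = (5 + O)**2
(j(G(-6, 8)) + 11036)*(-23747 + (-48*69 + 80)) = ((5 + (1 - 1*8))**2 + 11036)*(-23747 + (-48*69 + 80)) = ((5 + (1 - 8))**2 + 11036)*(-23747 + (-3312 + 80)) = ((5 - 7)**2 + 11036)*(-23747 - 3232) = ((-2)**2 + 11036)*(-26979) = (4 + 11036)*(-26979) = 11040*(-26979) = -297848160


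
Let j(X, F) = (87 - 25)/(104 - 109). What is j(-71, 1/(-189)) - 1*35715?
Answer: -178637/5 ≈ -35727.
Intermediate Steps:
j(X, F) = -62/5 (j(X, F) = 62/(-5) = 62*(-⅕) = -62/5)
j(-71, 1/(-189)) - 1*35715 = -62/5 - 1*35715 = -62/5 - 35715 = -178637/5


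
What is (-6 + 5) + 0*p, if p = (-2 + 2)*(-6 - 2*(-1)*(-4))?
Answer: -1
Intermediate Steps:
p = 0 (p = 0*(-6 + 2*(-4)) = 0*(-6 - 8) = 0*(-14) = 0)
(-6 + 5) + 0*p = (-6 + 5) + 0*0 = -1 + 0 = -1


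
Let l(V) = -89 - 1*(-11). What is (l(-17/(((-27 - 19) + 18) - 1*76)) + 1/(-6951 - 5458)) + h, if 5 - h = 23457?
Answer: -291983771/12409 ≈ -23530.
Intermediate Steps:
h = -23452 (h = 5 - 1*23457 = 5 - 23457 = -23452)
l(V) = -78 (l(V) = -89 + 11 = -78)
(l(-17/(((-27 - 19) + 18) - 1*76)) + 1/(-6951 - 5458)) + h = (-78 + 1/(-6951 - 5458)) - 23452 = (-78 + 1/(-12409)) - 23452 = (-78 - 1/12409) - 23452 = -967903/12409 - 23452 = -291983771/12409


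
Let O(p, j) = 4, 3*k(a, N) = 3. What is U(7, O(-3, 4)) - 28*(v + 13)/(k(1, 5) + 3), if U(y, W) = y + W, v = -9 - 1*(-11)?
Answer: -94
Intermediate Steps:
v = 2 (v = -9 + 11 = 2)
k(a, N) = 1 (k(a, N) = (⅓)*3 = 1)
U(y, W) = W + y
U(7, O(-3, 4)) - 28*(v + 13)/(k(1, 5) + 3) = (4 + 7) - 28*(2 + 13)/(1 + 3) = 11 - 420/4 = 11 - 28*15/4 = 11 - 105 = -94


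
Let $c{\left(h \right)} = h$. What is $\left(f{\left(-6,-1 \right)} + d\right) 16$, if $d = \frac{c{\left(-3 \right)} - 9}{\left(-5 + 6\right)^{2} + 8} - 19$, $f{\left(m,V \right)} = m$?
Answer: $- \frac{1264}{3} \approx -421.33$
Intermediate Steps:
$d = - \frac{61}{3}$ ($d = \frac{-3 - 9}{\left(-5 + 6\right)^{2} + 8} - 19 = - \frac{12}{1^{2} + 8} - 19 = - \frac{12}{1 + 8} - 19 = - \frac{12}{9} - 19 = \left(-12\right) \frac{1}{9} - 19 = - \frac{4}{3} - 19 = - \frac{61}{3} \approx -20.333$)
$\left(f{\left(-6,-1 \right)} + d\right) 16 = \left(-6 - \frac{61}{3}\right) 16 = \left(- \frac{79}{3}\right) 16 = - \frac{1264}{3}$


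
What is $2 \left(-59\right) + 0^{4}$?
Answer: $-118$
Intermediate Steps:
$2 \left(-59\right) + 0^{4} = -118 + 0 = -118$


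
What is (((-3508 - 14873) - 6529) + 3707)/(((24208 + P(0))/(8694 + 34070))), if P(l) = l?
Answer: -226681273/6052 ≈ -37456.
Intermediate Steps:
(((-3508 - 14873) - 6529) + 3707)/(((24208 + P(0))/(8694 + 34070))) = (((-3508 - 14873) - 6529) + 3707)/(((24208 + 0)/(8694 + 34070))) = ((-18381 - 6529) + 3707)/((24208/42764)) = (-24910 + 3707)/((24208*(1/42764))) = -21203/6052/10691 = -21203*10691/6052 = -226681273/6052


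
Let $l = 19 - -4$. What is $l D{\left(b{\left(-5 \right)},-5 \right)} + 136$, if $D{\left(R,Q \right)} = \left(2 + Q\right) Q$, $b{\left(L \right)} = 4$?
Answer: $481$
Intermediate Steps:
$D{\left(R,Q \right)} = Q \left(2 + Q\right)$
$l = 23$ ($l = 19 + 4 = 23$)
$l D{\left(b{\left(-5 \right)},-5 \right)} + 136 = 23 \left(- 5 \left(2 - 5\right)\right) + 136 = 23 \left(\left(-5\right) \left(-3\right)\right) + 136 = 23 \cdot 15 + 136 = 345 + 136 = 481$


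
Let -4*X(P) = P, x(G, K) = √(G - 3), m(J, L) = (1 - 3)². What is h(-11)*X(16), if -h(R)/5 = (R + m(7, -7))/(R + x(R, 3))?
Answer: 308/27 + 28*I*√14/27 ≈ 11.407 + 3.8802*I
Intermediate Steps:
m(J, L) = 4 (m(J, L) = (-2)² = 4)
x(G, K) = √(-3 + G)
h(R) = -5*(4 + R)/(R + √(-3 + R)) (h(R) = -5*(R + 4)/(R + √(-3 + R)) = -5*(4 + R)/(R + √(-3 + R)))
X(P) = -P/4
h(-11)*X(16) = (5*(-4 - 1*(-11))/(-11 + √(-3 - 11)))*(-¼*16) = (5*(-4 + 11)/(-11 + √(-14)))*(-4) = (5*7/(-11 + I*√14))*(-4) = (35/(-11 + I*√14))*(-4) = -140/(-11 + I*√14)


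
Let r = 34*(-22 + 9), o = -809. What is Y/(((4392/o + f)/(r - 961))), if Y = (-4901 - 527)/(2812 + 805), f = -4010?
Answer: -3080463278/5874879697 ≈ -0.52434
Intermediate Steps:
r = -442 (r = 34*(-13) = -442)
Y = -5428/3617 ≈ -1.5007
Y/(((4392/o + f)/(r - 961))) = -5428*(-442 - 961)/(4392/(-809) - 4010)/3617 = -5428*(-1403/(4392*(-1/809) - 4010))/3617 = -5428*(-1403/(-4392/809 - 4010))/3617 = -5428/(3617*((-3248482/809*(-1/1403)))) = -5428/(3617*3248482/1135027) = -5428/3617*1135027/3248482 = -3080463278/5874879697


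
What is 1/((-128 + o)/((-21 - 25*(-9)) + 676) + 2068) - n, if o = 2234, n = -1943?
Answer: 1770020979/910973 ≈ 1943.0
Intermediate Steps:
1/((-128 + o)/((-21 - 25*(-9)) + 676) + 2068) - n = 1/((-128 + 2234)/((-21 - 25*(-9)) + 676) + 2068) - 1*(-1943) = 1/(2106/((-21 + 225) + 676) + 2068) + 1943 = 1/(2106/(204 + 676) + 2068) + 1943 = 1/(2106/880 + 2068) + 1943 = 1/(2106*(1/880) + 2068) + 1943 = 1/(1053/440 + 2068) + 1943 = 1/(910973/440) + 1943 = 440/910973 + 1943 = 1770020979/910973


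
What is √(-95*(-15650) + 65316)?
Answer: √1552066 ≈ 1245.8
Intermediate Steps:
√(-95*(-15650) + 65316) = √(1486750 + 65316) = √1552066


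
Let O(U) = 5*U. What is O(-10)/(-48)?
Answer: 25/24 ≈ 1.0417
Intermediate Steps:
O(-10)/(-48) = (5*(-10))/(-48) = -50*(-1/48) = 25/24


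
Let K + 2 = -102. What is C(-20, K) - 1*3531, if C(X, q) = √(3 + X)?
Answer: -3531 + I*√17 ≈ -3531.0 + 4.1231*I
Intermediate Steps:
K = -104 (K = -2 - 102 = -104)
C(-20, K) - 1*3531 = √(3 - 20) - 1*3531 = √(-17) - 3531 = I*√17 - 3531 = -3531 + I*√17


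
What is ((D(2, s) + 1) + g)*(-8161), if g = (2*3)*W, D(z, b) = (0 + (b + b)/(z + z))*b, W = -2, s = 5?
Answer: -24483/2 ≈ -12242.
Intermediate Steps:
D(z, b) = b**2/z (D(z, b) = (0 + (2*b)/((2*z)))*b = (0 + (2*b)*(1/(2*z)))*b = (0 + b/z)*b = (b/z)*b = b**2/z)
g = -12 (g = (2*3)*(-2) = 6*(-2) = -12)
((D(2, s) + 1) + g)*(-8161) = ((5**2/2 + 1) - 12)*(-8161) = ((25*(1/2) + 1) - 12)*(-8161) = ((25/2 + 1) - 12)*(-8161) = (27/2 - 12)*(-8161) = (3/2)*(-8161) = -24483/2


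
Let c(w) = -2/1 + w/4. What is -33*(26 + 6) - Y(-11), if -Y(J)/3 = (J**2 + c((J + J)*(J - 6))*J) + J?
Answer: -7491/2 ≈ -3745.5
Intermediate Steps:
c(w) = -2 + w/4 (c(w) = -2*1 + w*(1/4) = -2 + w/4)
Y(J) = -3*J - 3*J**2 - 3*J*(-2 + J*(-6 + J)/2) (Y(J) = -3*((J**2 + (-2 + ((J + J)*(J - 6))/4)*J) + J) = -3*((J**2 + (-2 + ((2*J)*(-6 + J))/4)*J) + J) = -3*((J**2 + (-2 + (2*J*(-6 + J))/4)*J) + J) = -3*((J**2 + (-2 + J*(-6 + J)/2)*J) + J) = -3*((J**2 + J*(-2 + J*(-6 + J)/2)) + J) = -3*(J + J**2 + J*(-2 + J*(-6 + J)/2)) = -3*J - 3*J**2 - 3*J*(-2 + J*(-6 + J)/2))
-33*(26 + 6) - Y(-11) = -33*(26 + 6) - 3*(-11)*(2 - 1*(-11)**2 + 4*(-11))/2 = -33*32 - 3*(-11)*(2 - 1*121 - 44)/2 = -1056 - 3*(-11)*(2 - 121 - 44)/2 = -1056 - 3*(-11)*(-163)/2 = -1056 - 1*5379/2 = -1056 - 5379/2 = -7491/2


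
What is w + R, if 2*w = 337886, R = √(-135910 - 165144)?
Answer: 168943 + I*√301054 ≈ 1.6894e+5 + 548.68*I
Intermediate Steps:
R = I*√301054 (R = √(-301054) = I*√301054 ≈ 548.68*I)
w = 168943 (w = (½)*337886 = 168943)
w + R = 168943 + I*√301054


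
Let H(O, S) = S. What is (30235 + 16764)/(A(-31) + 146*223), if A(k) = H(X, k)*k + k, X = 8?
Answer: 46999/33488 ≈ 1.4035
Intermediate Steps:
A(k) = k + k² (A(k) = k*k + k = k² + k = k + k²)
(30235 + 16764)/(A(-31) + 146*223) = (30235 + 16764)/(-31*(1 - 31) + 146*223) = 46999/(-31*(-30) + 32558) = 46999/(930 + 32558) = 46999/33488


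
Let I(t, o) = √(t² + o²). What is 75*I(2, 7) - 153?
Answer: -153 + 75*√53 ≈ 393.01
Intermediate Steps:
I(t, o) = √(o² + t²)
75*I(2, 7) - 153 = 75*√(7² + 2²) - 153 = 75*√(49 + 4) - 153 = 75*√53 - 153 = -153 + 75*√53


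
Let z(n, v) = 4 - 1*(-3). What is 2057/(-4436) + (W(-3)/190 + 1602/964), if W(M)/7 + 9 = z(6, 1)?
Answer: 114200163/101562220 ≈ 1.1244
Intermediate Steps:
z(n, v) = 7 (z(n, v) = 4 + 3 = 7)
W(M) = -14 (W(M) = -63 + 7*7 = -63 + 49 = -14)
2057/(-4436) + (W(-3)/190 + 1602/964) = 2057/(-4436) + (-14/190 + 1602/964) = 2057*(-1/4436) + (-14*1/190 + 1602*(1/964)) = -2057/4436 + (-7/95 + 801/482) = -2057/4436 + 72721/45790 = 114200163/101562220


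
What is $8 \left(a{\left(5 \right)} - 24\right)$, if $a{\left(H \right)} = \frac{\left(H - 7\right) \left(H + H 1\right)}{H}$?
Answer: $-224$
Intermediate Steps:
$a{\left(H \right)} = -14 + 2 H$ ($a{\left(H \right)} = \frac{\left(-7 + H\right) \left(H + H\right)}{H} = \frac{\left(-7 + H\right) 2 H}{H} = \frac{2 H \left(-7 + H\right)}{H} = -14 + 2 H$)
$8 \left(a{\left(5 \right)} - 24\right) = 8 \left(\left(-14 + 2 \cdot 5\right) - 24\right) = 8 \left(\left(-14 + 10\right) - 24\right) = 8 \left(-4 - 24\right) = 8 \left(-28\right) = -224$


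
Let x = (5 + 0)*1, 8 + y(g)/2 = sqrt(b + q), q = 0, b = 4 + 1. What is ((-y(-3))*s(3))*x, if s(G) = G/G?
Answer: 80 - 10*sqrt(5) ≈ 57.639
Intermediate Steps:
b = 5
y(g) = -16 + 2*sqrt(5) (y(g) = -16 + 2*sqrt(5 + 0) = -16 + 2*sqrt(5))
s(G) = 1
x = 5 (x = 5*1 = 5)
((-y(-3))*s(3))*x = (-(-16 + 2*sqrt(5))*1)*5 = ((16 - 2*sqrt(5))*1)*5 = (16 - 2*sqrt(5))*5 = 80 - 10*sqrt(5)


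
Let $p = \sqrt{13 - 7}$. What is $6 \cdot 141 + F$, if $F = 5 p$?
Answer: $846 + 5 \sqrt{6} \approx 858.25$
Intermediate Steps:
$p = \sqrt{6} \approx 2.4495$
$F = 5 \sqrt{6} \approx 12.247$
$6 \cdot 141 + F = 6 \cdot 141 + 5 \sqrt{6} = 846 + 5 \sqrt{6}$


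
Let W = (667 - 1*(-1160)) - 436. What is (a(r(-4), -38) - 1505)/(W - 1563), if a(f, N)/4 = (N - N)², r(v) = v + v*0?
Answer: 35/4 ≈ 8.7500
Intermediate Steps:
r(v) = v (r(v) = v + 0 = v)
a(f, N) = 0 (a(f, N) = 4*(N - N)² = 4*0² = 4*0 = 0)
W = 1391 (W = (667 + 1160) - 436 = 1827 - 436 = 1391)
(a(r(-4), -38) - 1505)/(W - 1563) = (0 - 1505)/(1391 - 1563) = -1505/(-172) = -1505*(-1/172) = 35/4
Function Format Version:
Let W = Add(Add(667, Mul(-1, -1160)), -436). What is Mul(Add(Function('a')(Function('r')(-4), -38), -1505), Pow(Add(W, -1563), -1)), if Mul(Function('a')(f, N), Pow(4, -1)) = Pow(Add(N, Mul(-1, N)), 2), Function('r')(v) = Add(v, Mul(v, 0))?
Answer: Rational(35, 4) ≈ 8.7500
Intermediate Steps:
Function('r')(v) = v (Function('r')(v) = Add(v, 0) = v)
Function('a')(f, N) = 0 (Function('a')(f, N) = Mul(4, Pow(Add(N, Mul(-1, N)), 2)) = Mul(4, Pow(0, 2)) = Mul(4, 0) = 0)
W = 1391 (W = Add(Add(667, 1160), -436) = Add(1827, -436) = 1391)
Mul(Add(Function('a')(Function('r')(-4), -38), -1505), Pow(Add(W, -1563), -1)) = Mul(Add(0, -1505), Pow(Add(1391, -1563), -1)) = Mul(-1505, Pow(-172, -1)) = Mul(-1505, Rational(-1, 172)) = Rational(35, 4)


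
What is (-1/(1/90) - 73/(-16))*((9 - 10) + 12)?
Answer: -15037/16 ≈ -939.81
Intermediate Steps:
(-1/(1/90) - 73/(-16))*((9 - 10) + 12) = (-1/1/90 - 73*(-1/16))*(-1 + 12) = (-1*90 + 73/16)*11 = (-90 + 73/16)*11 = -1367/16*11 = -15037/16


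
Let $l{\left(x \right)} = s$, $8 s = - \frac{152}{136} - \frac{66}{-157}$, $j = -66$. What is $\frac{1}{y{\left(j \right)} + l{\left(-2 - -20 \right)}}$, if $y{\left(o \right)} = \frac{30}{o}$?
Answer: $- \frac{234872}{127231} \approx -1.846$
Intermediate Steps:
$s = - \frac{1861}{21352}$ ($s = \frac{- \frac{152}{136} - \frac{66}{-157}}{8} = \frac{\left(-152\right) \frac{1}{136} - - \frac{66}{157}}{8} = \frac{- \frac{19}{17} + \frac{66}{157}}{8} = \frac{1}{8} \left(- \frac{1861}{2669}\right) = - \frac{1861}{21352} \approx -0.087158$)
$l{\left(x \right)} = - \frac{1861}{21352}$
$\frac{1}{y{\left(j \right)} + l{\left(-2 - -20 \right)}} = \frac{1}{\frac{30}{-66} - \frac{1861}{21352}} = \frac{1}{30 \left(- \frac{1}{66}\right) - \frac{1861}{21352}} = \frac{1}{- \frac{5}{11} - \frac{1861}{21352}} = \frac{1}{- \frac{127231}{234872}} = - \frac{234872}{127231}$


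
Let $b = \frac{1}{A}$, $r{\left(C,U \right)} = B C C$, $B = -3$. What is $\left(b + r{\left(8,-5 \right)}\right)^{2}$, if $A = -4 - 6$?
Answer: $\frac{3690241}{100} \approx 36902.0$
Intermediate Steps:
$A = -10$ ($A = -4 - 6 = -10$)
$r{\left(C,U \right)} = - 3 C^{2}$ ($r{\left(C,U \right)} = - 3 C C = - 3 C^{2}$)
$b = - \frac{1}{10}$ ($b = \frac{1}{-10} = - \frac{1}{10} \approx -0.1$)
$\left(b + r{\left(8,-5 \right)}\right)^{2} = \left(- \frac{1}{10} - 3 \cdot 8^{2}\right)^{2} = \left(- \frac{1}{10} - 192\right)^{2} = \left(- \frac{1921}{10}\right)^{2} = \frac{3690241}{100}$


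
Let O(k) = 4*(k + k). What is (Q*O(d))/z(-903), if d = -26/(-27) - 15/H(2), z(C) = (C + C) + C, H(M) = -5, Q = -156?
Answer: 44512/24381 ≈ 1.8257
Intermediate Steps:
z(C) = 3*C (z(C) = 2*C + C = 3*C)
d = 107/27 (d = -26/(-27) - 15/(-5) = -26*(-1/27) - 15*(-⅕) = 26/27 + 3 = 107/27 ≈ 3.9630)
O(k) = 8*k (O(k) = 4*(2*k) = 8*k)
(Q*O(d))/z(-903) = (-1248*107/27)/((3*(-903))) = -156*856/27/(-2709) = -44512/9*(-1/2709) = 44512/24381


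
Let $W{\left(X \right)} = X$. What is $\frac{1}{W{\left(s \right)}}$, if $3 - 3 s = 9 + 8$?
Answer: $- \frac{3}{14} \approx -0.21429$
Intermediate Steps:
$s = - \frac{14}{3}$ ($s = 1 - \frac{9 + 8}{3} = 1 - \frac{17}{3} = - \frac{14}{3} \approx -4.6667$)
$\frac{1}{W{\left(s \right)}} = \frac{1}{- \frac{14}{3}} = - \frac{3}{14}$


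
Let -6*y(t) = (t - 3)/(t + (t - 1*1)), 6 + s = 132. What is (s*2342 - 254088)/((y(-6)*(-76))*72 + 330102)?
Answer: 29614/238863 ≈ 0.12398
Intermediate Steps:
s = 126 (s = -6 + 132 = 126)
y(t) = -(-3 + t)/(6*(-1 + 2*t)) (y(t) = -(t - 3)/(6*(t + (t - 1*1))) = -(-3 + t)/(6*(t + (t - 1))) = -(-3 + t)/(6*(t + (-1 + t))) = -(-3 + t)/(6*(-1 + 2*t)))
(s*2342 - 254088)/((y(-6)*(-76))*72 + 330102) = (126*2342 - 254088)/((((3 - 1*(-6))/(6*(-1 + 2*(-6))))*(-76))*72 + 330102) = (295092 - 254088)/((((3 + 6)/(6*(-1 - 12)))*(-76))*72 + 330102) = 41004/((((⅙)*9/(-13))*(-76))*72 + 330102) = 41004/((((⅙)*(-1/13)*9)*(-76))*72 + 330102) = 41004/(-3/26*(-76)*72 + 330102) = 41004/((114/13)*72 + 330102) = 41004/(8208/13 + 330102) = 41004/(4299534/13) = 41004*(13/4299534) = 29614/238863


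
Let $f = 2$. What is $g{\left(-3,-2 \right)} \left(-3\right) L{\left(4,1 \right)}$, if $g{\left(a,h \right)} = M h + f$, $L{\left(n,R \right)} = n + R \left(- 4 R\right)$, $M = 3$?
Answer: $0$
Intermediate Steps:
$L{\left(n,R \right)} = n - 4 R^{2}$
$g{\left(a,h \right)} = 2 + 3 h$ ($g{\left(a,h \right)} = 3 h + 2 = 2 + 3 h$)
$g{\left(-3,-2 \right)} \left(-3\right) L{\left(4,1 \right)} = \left(2 + 3 \left(-2\right)\right) \left(-3\right) \left(4 - 4 \cdot 1^{2}\right) = \left(2 - 6\right) \left(-3\right) \left(4 - 4\right) = \left(-4\right) \left(-3\right) \left(4 - 4\right) = 12 \cdot 0 = 0$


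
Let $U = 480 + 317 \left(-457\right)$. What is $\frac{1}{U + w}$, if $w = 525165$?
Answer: $\frac{1}{380776} \approx 2.6262 \cdot 10^{-6}$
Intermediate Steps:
$U = -144389$ ($U = 480 - 144869 = -144389$)
$\frac{1}{U + w} = \frac{1}{-144389 + 525165} = \frac{1}{380776}$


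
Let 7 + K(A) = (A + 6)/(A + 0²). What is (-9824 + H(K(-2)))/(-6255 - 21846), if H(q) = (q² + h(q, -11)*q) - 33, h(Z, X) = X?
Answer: 9677/28101 ≈ 0.34437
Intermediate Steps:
K(A) = -7 + (6 + A)/A (K(A) = -7 + (A + 6)/(A + 0²) = -7 + (6 + A)/(A + 0) = -7 + (6 + A)/A)
H(q) = -33 + q² - 11*q (H(q) = (q² - 11*q) - 33 = -33 + q² - 11*q)
(-9824 + H(K(-2)))/(-6255 - 21846) = (-9824 + (-33 + (-6 + 6/(-2))² - 11*(-6 + 6/(-2))))/(-6255 - 21846) = (-9824 + (-33 + (-6 + 6*(-½))² - 11*(-6 + 6*(-½))))/(-28101) = (-9824 + (-33 + (-6 - 3)² - 11*(-6 - 3)))*(-1/28101) = (-9824 + (-33 + (-9)² - 11*(-9)))*(-1/28101) = (-9824 + (-33 + 81 + 99))*(-1/28101) = (-9824 + 147)*(-1/28101) = -9677*(-1/28101) = 9677/28101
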